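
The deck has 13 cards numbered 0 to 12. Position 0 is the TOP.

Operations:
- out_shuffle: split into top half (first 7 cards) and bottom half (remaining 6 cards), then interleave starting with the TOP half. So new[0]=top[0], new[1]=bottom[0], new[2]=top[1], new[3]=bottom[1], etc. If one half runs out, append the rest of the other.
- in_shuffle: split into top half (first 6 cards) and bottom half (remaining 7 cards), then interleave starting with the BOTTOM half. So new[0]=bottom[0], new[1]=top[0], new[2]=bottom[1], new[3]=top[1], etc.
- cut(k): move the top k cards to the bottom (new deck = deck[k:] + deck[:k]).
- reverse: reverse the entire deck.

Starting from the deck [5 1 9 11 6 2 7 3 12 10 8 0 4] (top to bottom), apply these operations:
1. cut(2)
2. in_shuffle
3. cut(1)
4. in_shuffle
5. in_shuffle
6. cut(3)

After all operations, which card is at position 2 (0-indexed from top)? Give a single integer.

After op 1 (cut(2)): [9 11 6 2 7 3 12 10 8 0 4 5 1]
After op 2 (in_shuffle): [12 9 10 11 8 6 0 2 4 7 5 3 1]
After op 3 (cut(1)): [9 10 11 8 6 0 2 4 7 5 3 1 12]
After op 4 (in_shuffle): [2 9 4 10 7 11 5 8 3 6 1 0 12]
After op 5 (in_shuffle): [5 2 8 9 3 4 6 10 1 7 0 11 12]
After op 6 (cut(3)): [9 3 4 6 10 1 7 0 11 12 5 2 8]
Position 2: card 4.

Answer: 4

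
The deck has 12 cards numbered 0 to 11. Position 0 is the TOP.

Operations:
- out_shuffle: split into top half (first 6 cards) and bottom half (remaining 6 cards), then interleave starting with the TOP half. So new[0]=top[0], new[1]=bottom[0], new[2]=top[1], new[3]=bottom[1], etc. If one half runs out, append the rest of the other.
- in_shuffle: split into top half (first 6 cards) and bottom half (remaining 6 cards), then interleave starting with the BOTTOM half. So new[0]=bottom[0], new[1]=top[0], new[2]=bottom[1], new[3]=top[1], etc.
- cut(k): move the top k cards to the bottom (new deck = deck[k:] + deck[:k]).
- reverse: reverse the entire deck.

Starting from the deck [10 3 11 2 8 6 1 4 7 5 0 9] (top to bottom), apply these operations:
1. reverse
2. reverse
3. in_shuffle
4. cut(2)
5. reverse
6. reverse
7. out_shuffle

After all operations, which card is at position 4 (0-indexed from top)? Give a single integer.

After op 1 (reverse): [9 0 5 7 4 1 6 8 2 11 3 10]
After op 2 (reverse): [10 3 11 2 8 6 1 4 7 5 0 9]
After op 3 (in_shuffle): [1 10 4 3 7 11 5 2 0 8 9 6]
After op 4 (cut(2)): [4 3 7 11 5 2 0 8 9 6 1 10]
After op 5 (reverse): [10 1 6 9 8 0 2 5 11 7 3 4]
After op 6 (reverse): [4 3 7 11 5 2 0 8 9 6 1 10]
After op 7 (out_shuffle): [4 0 3 8 7 9 11 6 5 1 2 10]
Position 4: card 7.

Answer: 7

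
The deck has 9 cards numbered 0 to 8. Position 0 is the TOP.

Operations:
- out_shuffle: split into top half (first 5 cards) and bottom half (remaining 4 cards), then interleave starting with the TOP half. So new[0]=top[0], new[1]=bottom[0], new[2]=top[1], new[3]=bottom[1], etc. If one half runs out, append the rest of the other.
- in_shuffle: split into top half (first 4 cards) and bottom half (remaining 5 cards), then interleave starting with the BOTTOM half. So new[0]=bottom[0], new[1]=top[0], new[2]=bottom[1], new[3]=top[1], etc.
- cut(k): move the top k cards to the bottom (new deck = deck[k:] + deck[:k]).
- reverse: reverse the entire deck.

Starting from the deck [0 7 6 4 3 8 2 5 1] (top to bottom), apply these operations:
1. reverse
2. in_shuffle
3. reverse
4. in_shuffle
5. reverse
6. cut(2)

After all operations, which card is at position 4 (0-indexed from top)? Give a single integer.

Answer: 5

Derivation:
After op 1 (reverse): [1 5 2 8 3 4 6 7 0]
After op 2 (in_shuffle): [3 1 4 5 6 2 7 8 0]
After op 3 (reverse): [0 8 7 2 6 5 4 1 3]
After op 4 (in_shuffle): [6 0 5 8 4 7 1 2 3]
After op 5 (reverse): [3 2 1 7 4 8 5 0 6]
After op 6 (cut(2)): [1 7 4 8 5 0 6 3 2]
Position 4: card 5.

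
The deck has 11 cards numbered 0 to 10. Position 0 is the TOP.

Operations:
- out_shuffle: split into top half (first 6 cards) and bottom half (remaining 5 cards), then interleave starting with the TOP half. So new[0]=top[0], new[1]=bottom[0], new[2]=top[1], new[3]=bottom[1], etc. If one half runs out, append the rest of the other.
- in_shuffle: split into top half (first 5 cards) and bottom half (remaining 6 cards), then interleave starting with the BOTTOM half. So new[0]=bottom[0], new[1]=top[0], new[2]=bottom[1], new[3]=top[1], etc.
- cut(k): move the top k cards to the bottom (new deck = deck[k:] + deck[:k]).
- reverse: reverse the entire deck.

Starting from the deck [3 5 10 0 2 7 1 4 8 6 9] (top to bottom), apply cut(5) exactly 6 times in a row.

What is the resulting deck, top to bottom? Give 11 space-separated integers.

Answer: 8 6 9 3 5 10 0 2 7 1 4

Derivation:
After op 1 (cut(5)): [7 1 4 8 6 9 3 5 10 0 2]
After op 2 (cut(5)): [9 3 5 10 0 2 7 1 4 8 6]
After op 3 (cut(5)): [2 7 1 4 8 6 9 3 5 10 0]
After op 4 (cut(5)): [6 9 3 5 10 0 2 7 1 4 8]
After op 5 (cut(5)): [0 2 7 1 4 8 6 9 3 5 10]
After op 6 (cut(5)): [8 6 9 3 5 10 0 2 7 1 4]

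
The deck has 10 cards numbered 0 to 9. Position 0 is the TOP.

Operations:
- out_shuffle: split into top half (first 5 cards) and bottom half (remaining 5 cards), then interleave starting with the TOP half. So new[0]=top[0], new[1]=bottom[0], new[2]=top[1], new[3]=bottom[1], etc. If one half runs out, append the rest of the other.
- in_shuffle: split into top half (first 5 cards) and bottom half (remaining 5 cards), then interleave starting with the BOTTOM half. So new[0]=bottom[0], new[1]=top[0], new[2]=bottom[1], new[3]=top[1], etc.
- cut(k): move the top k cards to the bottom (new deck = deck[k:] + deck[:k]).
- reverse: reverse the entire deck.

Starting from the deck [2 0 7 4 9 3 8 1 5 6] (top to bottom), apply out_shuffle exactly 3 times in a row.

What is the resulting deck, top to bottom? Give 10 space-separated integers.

After op 1 (out_shuffle): [2 3 0 8 7 1 4 5 9 6]
After op 2 (out_shuffle): [2 1 3 4 0 5 8 9 7 6]
After op 3 (out_shuffle): [2 5 1 8 3 9 4 7 0 6]

Answer: 2 5 1 8 3 9 4 7 0 6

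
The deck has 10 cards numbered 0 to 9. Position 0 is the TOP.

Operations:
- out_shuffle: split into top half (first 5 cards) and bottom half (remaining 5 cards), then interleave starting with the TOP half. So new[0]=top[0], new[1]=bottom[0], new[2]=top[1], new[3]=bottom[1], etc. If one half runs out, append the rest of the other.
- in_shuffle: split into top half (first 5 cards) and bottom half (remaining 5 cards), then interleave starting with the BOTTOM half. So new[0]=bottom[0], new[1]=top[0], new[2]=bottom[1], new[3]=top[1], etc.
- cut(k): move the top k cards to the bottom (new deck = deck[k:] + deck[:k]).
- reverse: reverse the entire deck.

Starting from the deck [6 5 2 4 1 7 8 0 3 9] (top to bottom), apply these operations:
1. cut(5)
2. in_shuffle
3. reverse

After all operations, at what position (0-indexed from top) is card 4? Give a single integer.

Answer: 3

Derivation:
After op 1 (cut(5)): [7 8 0 3 9 6 5 2 4 1]
After op 2 (in_shuffle): [6 7 5 8 2 0 4 3 1 9]
After op 3 (reverse): [9 1 3 4 0 2 8 5 7 6]
Card 4 is at position 3.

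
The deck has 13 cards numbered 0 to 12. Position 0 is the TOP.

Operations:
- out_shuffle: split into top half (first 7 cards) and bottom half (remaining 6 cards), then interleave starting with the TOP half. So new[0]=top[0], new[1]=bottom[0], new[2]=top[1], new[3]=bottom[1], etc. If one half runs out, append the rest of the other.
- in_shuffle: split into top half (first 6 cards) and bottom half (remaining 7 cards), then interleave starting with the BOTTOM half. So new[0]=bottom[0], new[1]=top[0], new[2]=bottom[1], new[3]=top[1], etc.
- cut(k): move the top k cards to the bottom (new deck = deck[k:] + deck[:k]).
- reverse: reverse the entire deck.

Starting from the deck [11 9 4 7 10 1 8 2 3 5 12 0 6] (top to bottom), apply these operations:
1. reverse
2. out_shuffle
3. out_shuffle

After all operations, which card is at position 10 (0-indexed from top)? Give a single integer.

Answer: 7

Derivation:
After op 1 (reverse): [6 0 12 5 3 2 8 1 10 7 4 9 11]
After op 2 (out_shuffle): [6 1 0 10 12 7 5 4 3 9 2 11 8]
After op 3 (out_shuffle): [6 4 1 3 0 9 10 2 12 11 7 8 5]
Position 10: card 7.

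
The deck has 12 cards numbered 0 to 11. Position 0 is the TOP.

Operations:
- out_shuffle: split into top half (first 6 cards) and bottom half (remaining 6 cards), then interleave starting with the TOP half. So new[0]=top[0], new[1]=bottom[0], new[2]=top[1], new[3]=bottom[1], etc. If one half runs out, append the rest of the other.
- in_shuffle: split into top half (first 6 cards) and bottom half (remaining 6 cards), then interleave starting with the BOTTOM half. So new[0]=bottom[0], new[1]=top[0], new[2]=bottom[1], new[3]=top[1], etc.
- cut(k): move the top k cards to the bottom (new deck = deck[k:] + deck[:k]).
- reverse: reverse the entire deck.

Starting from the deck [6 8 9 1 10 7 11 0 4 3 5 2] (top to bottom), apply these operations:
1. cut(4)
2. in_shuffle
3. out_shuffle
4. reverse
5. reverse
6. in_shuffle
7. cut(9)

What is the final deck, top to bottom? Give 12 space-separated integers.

After op 1 (cut(4)): [10 7 11 0 4 3 5 2 6 8 9 1]
After op 2 (in_shuffle): [5 10 2 7 6 11 8 0 9 4 1 3]
After op 3 (out_shuffle): [5 8 10 0 2 9 7 4 6 1 11 3]
After op 4 (reverse): [3 11 1 6 4 7 9 2 0 10 8 5]
After op 5 (reverse): [5 8 10 0 2 9 7 4 6 1 11 3]
After op 6 (in_shuffle): [7 5 4 8 6 10 1 0 11 2 3 9]
After op 7 (cut(9)): [2 3 9 7 5 4 8 6 10 1 0 11]

Answer: 2 3 9 7 5 4 8 6 10 1 0 11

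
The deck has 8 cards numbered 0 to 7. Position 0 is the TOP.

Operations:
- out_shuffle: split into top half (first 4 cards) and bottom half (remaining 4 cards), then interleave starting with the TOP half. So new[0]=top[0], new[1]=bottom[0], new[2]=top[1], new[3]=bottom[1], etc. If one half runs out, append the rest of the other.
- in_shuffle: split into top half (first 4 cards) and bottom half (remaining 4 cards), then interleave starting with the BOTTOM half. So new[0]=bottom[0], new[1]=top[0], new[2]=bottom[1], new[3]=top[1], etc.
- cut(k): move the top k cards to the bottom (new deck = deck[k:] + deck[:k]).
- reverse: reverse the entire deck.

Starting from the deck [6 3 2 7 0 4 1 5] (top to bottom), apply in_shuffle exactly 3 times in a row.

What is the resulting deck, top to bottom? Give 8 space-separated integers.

Answer: 5 1 4 0 7 2 3 6

Derivation:
After op 1 (in_shuffle): [0 6 4 3 1 2 5 7]
After op 2 (in_shuffle): [1 0 2 6 5 4 7 3]
After op 3 (in_shuffle): [5 1 4 0 7 2 3 6]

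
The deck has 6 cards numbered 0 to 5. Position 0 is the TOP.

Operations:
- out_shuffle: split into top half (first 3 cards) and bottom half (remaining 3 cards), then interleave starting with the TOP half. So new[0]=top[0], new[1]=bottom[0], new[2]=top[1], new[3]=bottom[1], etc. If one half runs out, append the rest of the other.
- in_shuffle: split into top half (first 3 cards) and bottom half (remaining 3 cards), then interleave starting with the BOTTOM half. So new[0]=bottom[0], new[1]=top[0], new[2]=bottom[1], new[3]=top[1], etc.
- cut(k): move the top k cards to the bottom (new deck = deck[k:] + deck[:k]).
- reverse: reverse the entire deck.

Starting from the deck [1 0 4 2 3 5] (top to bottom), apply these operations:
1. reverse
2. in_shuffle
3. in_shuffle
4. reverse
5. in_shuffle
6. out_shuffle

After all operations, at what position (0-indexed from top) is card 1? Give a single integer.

Answer: 0

Derivation:
After op 1 (reverse): [5 3 2 4 0 1]
After op 2 (in_shuffle): [4 5 0 3 1 2]
After op 3 (in_shuffle): [3 4 1 5 2 0]
After op 4 (reverse): [0 2 5 1 4 3]
After op 5 (in_shuffle): [1 0 4 2 3 5]
After op 6 (out_shuffle): [1 2 0 3 4 5]
Card 1 is at position 0.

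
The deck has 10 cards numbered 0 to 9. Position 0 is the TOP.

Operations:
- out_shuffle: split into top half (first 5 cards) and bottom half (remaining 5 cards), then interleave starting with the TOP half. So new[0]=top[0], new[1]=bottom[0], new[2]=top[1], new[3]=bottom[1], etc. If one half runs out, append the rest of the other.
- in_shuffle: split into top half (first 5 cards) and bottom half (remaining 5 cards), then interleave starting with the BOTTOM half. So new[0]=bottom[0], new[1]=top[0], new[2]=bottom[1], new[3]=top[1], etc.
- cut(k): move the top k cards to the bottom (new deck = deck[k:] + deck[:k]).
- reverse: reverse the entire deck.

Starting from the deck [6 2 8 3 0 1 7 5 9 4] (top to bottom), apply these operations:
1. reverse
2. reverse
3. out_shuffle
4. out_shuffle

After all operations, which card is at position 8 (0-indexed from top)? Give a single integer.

Answer: 8

Derivation:
After op 1 (reverse): [4 9 5 7 1 0 3 8 2 6]
After op 2 (reverse): [6 2 8 3 0 1 7 5 9 4]
After op 3 (out_shuffle): [6 1 2 7 8 5 3 9 0 4]
After op 4 (out_shuffle): [6 5 1 3 2 9 7 0 8 4]
Position 8: card 8.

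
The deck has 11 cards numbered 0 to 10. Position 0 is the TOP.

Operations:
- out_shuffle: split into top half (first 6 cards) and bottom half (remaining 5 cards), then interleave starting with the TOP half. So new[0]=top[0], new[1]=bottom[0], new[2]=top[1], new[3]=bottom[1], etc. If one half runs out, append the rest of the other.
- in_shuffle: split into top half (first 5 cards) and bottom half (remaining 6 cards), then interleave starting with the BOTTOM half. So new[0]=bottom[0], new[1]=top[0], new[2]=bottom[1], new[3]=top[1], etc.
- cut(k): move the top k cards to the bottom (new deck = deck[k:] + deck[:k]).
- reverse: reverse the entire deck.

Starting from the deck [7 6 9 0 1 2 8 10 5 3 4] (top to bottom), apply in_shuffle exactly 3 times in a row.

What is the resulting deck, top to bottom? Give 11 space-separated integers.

After op 1 (in_shuffle): [2 7 8 6 10 9 5 0 3 1 4]
After op 2 (in_shuffle): [9 2 5 7 0 8 3 6 1 10 4]
After op 3 (in_shuffle): [8 9 3 2 6 5 1 7 10 0 4]

Answer: 8 9 3 2 6 5 1 7 10 0 4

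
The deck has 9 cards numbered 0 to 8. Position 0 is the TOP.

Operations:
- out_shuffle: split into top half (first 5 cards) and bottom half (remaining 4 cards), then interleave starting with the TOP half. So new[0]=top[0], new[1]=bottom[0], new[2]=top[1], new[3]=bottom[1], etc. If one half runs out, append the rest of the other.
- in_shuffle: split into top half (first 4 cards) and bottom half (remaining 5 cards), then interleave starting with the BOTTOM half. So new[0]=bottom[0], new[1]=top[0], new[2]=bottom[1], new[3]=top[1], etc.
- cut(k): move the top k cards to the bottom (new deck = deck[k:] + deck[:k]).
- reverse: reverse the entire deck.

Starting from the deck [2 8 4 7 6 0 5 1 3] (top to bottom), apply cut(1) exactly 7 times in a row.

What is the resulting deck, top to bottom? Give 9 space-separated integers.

Answer: 1 3 2 8 4 7 6 0 5

Derivation:
After op 1 (cut(1)): [8 4 7 6 0 5 1 3 2]
After op 2 (cut(1)): [4 7 6 0 5 1 3 2 8]
After op 3 (cut(1)): [7 6 0 5 1 3 2 8 4]
After op 4 (cut(1)): [6 0 5 1 3 2 8 4 7]
After op 5 (cut(1)): [0 5 1 3 2 8 4 7 6]
After op 6 (cut(1)): [5 1 3 2 8 4 7 6 0]
After op 7 (cut(1)): [1 3 2 8 4 7 6 0 5]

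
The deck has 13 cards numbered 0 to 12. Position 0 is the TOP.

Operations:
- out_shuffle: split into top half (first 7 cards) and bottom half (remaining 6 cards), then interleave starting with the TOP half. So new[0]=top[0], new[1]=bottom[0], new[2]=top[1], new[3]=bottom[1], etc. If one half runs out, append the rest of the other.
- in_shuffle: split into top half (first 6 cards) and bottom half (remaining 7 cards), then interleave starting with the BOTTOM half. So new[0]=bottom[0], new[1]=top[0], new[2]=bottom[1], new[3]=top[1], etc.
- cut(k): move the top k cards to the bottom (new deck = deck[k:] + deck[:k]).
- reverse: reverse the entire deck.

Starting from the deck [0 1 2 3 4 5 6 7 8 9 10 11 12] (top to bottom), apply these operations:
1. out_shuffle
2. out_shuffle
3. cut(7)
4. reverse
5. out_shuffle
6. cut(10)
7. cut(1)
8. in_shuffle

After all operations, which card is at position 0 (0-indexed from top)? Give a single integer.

Answer: 1

Derivation:
After op 1 (out_shuffle): [0 7 1 8 2 9 3 10 4 11 5 12 6]
After op 2 (out_shuffle): [0 10 7 4 1 11 8 5 2 12 9 6 3]
After op 3 (cut(7)): [5 2 12 9 6 3 0 10 7 4 1 11 8]
After op 4 (reverse): [8 11 1 4 7 10 0 3 6 9 12 2 5]
After op 5 (out_shuffle): [8 3 11 6 1 9 4 12 7 2 10 5 0]
After op 6 (cut(10)): [10 5 0 8 3 11 6 1 9 4 12 7 2]
After op 7 (cut(1)): [5 0 8 3 11 6 1 9 4 12 7 2 10]
After op 8 (in_shuffle): [1 5 9 0 4 8 12 3 7 11 2 6 10]
Position 0: card 1.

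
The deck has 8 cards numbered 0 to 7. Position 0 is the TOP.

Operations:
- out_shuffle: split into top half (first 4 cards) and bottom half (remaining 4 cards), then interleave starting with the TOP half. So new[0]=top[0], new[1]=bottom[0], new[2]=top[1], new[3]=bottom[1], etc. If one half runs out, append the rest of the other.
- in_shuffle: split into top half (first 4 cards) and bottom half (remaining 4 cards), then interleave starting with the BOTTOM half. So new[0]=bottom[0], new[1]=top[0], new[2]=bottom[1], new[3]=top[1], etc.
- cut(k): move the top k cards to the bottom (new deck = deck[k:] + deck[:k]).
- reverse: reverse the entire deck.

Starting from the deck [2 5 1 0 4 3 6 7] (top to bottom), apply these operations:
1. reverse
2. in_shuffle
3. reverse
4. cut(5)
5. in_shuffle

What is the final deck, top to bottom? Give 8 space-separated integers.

Answer: 2 1 3 7 5 0 6 4

Derivation:
After op 1 (reverse): [7 6 3 4 0 1 5 2]
After op 2 (in_shuffle): [0 7 1 6 5 3 2 4]
After op 3 (reverse): [4 2 3 5 6 1 7 0]
After op 4 (cut(5)): [1 7 0 4 2 3 5 6]
After op 5 (in_shuffle): [2 1 3 7 5 0 6 4]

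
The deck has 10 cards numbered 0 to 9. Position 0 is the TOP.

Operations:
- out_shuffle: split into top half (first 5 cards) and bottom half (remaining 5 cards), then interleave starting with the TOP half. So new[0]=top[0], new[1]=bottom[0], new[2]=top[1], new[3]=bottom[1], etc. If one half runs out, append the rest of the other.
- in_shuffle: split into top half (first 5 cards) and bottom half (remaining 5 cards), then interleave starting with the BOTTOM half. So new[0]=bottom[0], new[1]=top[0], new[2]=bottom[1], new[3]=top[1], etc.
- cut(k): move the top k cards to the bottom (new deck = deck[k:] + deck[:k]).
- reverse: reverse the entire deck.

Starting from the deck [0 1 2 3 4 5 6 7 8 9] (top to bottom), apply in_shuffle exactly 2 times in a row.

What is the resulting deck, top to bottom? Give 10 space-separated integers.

Answer: 2 5 8 0 3 6 9 1 4 7

Derivation:
After op 1 (in_shuffle): [5 0 6 1 7 2 8 3 9 4]
After op 2 (in_shuffle): [2 5 8 0 3 6 9 1 4 7]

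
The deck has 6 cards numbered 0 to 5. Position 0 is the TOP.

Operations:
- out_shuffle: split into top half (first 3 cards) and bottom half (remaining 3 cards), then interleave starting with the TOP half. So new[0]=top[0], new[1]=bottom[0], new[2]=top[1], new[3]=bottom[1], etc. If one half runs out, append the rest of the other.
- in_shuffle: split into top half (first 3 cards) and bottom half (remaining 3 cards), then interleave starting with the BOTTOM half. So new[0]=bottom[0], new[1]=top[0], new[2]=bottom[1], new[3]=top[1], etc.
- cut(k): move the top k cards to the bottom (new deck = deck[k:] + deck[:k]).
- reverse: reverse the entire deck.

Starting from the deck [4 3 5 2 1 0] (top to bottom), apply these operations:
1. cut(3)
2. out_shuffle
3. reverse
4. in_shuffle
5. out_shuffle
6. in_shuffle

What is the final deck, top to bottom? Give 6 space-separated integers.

After op 1 (cut(3)): [2 1 0 4 3 5]
After op 2 (out_shuffle): [2 4 1 3 0 5]
After op 3 (reverse): [5 0 3 1 4 2]
After op 4 (in_shuffle): [1 5 4 0 2 3]
After op 5 (out_shuffle): [1 0 5 2 4 3]
After op 6 (in_shuffle): [2 1 4 0 3 5]

Answer: 2 1 4 0 3 5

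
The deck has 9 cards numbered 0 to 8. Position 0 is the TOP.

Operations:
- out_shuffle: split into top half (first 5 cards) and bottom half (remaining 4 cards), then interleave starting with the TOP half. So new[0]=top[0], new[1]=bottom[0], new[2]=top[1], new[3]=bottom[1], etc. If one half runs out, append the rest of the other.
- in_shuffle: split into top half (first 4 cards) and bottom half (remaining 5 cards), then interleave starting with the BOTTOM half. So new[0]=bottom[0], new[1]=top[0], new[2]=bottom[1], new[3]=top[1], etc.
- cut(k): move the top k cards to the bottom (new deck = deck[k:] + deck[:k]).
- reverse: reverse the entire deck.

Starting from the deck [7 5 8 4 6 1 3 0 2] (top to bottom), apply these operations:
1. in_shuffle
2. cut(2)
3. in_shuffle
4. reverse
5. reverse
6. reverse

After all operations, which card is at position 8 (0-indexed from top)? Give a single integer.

Answer: 0

Derivation:
After op 1 (in_shuffle): [6 7 1 5 3 8 0 4 2]
After op 2 (cut(2)): [1 5 3 8 0 4 2 6 7]
After op 3 (in_shuffle): [0 1 4 5 2 3 6 8 7]
After op 4 (reverse): [7 8 6 3 2 5 4 1 0]
After op 5 (reverse): [0 1 4 5 2 3 6 8 7]
After op 6 (reverse): [7 8 6 3 2 5 4 1 0]
Position 8: card 0.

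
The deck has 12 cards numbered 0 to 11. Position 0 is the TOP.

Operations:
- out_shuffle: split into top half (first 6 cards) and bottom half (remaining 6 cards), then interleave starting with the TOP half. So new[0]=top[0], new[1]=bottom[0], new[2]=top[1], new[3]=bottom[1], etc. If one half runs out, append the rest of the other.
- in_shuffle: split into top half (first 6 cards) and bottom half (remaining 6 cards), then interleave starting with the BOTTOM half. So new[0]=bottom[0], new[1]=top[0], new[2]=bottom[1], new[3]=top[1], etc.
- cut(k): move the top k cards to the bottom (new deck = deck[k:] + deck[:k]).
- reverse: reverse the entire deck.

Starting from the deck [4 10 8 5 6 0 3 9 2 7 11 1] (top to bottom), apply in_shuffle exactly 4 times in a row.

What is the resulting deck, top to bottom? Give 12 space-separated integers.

Answer: 2 6 4 7 0 10 11 3 8 1 9 5

Derivation:
After op 1 (in_shuffle): [3 4 9 10 2 8 7 5 11 6 1 0]
After op 2 (in_shuffle): [7 3 5 4 11 9 6 10 1 2 0 8]
After op 3 (in_shuffle): [6 7 10 3 1 5 2 4 0 11 8 9]
After op 4 (in_shuffle): [2 6 4 7 0 10 11 3 8 1 9 5]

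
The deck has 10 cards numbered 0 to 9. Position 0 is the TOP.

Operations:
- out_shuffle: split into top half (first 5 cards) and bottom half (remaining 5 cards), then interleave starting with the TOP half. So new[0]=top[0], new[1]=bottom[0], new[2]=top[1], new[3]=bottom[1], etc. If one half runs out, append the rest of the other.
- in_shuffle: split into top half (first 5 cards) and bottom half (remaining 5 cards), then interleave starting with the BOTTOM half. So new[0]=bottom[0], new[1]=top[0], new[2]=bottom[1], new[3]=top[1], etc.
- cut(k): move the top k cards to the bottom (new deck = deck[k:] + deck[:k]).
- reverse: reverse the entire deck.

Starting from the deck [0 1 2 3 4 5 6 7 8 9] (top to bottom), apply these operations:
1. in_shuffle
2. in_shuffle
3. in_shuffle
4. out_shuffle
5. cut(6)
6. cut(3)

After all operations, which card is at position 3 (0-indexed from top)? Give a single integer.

Answer: 2

Derivation:
After op 1 (in_shuffle): [5 0 6 1 7 2 8 3 9 4]
After op 2 (in_shuffle): [2 5 8 0 3 6 9 1 4 7]
After op 3 (in_shuffle): [6 2 9 5 1 8 4 0 7 3]
After op 4 (out_shuffle): [6 8 2 4 9 0 5 7 1 3]
After op 5 (cut(6)): [5 7 1 3 6 8 2 4 9 0]
After op 6 (cut(3)): [3 6 8 2 4 9 0 5 7 1]
Position 3: card 2.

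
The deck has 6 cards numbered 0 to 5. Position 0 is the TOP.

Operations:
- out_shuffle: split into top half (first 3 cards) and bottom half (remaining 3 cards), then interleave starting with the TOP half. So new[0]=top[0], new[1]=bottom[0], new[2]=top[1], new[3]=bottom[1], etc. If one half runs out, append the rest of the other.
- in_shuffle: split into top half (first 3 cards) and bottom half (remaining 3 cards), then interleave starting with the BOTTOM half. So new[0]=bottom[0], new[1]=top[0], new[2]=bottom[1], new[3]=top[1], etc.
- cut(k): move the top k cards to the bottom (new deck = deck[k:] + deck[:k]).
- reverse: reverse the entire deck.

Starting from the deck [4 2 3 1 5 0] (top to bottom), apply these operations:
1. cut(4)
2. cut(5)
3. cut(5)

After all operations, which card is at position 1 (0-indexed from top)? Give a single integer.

After op 1 (cut(4)): [5 0 4 2 3 1]
After op 2 (cut(5)): [1 5 0 4 2 3]
After op 3 (cut(5)): [3 1 5 0 4 2]
Position 1: card 1.

Answer: 1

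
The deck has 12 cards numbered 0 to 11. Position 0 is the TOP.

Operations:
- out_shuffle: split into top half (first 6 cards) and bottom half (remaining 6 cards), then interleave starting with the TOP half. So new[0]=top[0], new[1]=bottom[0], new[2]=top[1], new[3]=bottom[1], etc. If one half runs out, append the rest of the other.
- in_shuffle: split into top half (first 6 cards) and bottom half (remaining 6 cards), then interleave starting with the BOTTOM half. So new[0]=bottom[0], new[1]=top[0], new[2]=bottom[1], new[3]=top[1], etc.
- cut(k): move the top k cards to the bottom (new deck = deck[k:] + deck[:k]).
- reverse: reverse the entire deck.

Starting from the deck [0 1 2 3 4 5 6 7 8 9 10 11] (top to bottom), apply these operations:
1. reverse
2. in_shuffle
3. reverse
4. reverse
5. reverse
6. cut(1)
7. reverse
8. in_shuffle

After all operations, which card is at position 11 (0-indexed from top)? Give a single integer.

Answer: 3

Derivation:
After op 1 (reverse): [11 10 9 8 7 6 5 4 3 2 1 0]
After op 2 (in_shuffle): [5 11 4 10 3 9 2 8 1 7 0 6]
After op 3 (reverse): [6 0 7 1 8 2 9 3 10 4 11 5]
After op 4 (reverse): [5 11 4 10 3 9 2 8 1 7 0 6]
After op 5 (reverse): [6 0 7 1 8 2 9 3 10 4 11 5]
After op 6 (cut(1)): [0 7 1 8 2 9 3 10 4 11 5 6]
After op 7 (reverse): [6 5 11 4 10 3 9 2 8 1 7 0]
After op 8 (in_shuffle): [9 6 2 5 8 11 1 4 7 10 0 3]
Position 11: card 3.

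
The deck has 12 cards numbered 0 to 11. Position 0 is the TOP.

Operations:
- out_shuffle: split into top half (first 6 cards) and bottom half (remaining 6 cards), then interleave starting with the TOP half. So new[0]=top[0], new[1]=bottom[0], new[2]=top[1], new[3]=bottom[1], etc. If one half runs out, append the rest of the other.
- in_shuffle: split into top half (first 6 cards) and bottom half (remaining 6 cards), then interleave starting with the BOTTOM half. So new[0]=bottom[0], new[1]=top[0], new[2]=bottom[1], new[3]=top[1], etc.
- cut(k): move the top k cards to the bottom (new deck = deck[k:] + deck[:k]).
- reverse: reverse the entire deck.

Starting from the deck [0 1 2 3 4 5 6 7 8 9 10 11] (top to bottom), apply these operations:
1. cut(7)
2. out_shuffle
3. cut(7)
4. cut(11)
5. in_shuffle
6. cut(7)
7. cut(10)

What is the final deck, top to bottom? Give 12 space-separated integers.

Answer: 11 2 5 9 0 3 6 7 10 1 4 8

Derivation:
After op 1 (cut(7)): [7 8 9 10 11 0 1 2 3 4 5 6]
After op 2 (out_shuffle): [7 1 8 2 9 3 10 4 11 5 0 6]
After op 3 (cut(7)): [4 11 5 0 6 7 1 8 2 9 3 10]
After op 4 (cut(11)): [10 4 11 5 0 6 7 1 8 2 9 3]
After op 5 (in_shuffle): [7 10 1 4 8 11 2 5 9 0 3 6]
After op 6 (cut(7)): [5 9 0 3 6 7 10 1 4 8 11 2]
After op 7 (cut(10)): [11 2 5 9 0 3 6 7 10 1 4 8]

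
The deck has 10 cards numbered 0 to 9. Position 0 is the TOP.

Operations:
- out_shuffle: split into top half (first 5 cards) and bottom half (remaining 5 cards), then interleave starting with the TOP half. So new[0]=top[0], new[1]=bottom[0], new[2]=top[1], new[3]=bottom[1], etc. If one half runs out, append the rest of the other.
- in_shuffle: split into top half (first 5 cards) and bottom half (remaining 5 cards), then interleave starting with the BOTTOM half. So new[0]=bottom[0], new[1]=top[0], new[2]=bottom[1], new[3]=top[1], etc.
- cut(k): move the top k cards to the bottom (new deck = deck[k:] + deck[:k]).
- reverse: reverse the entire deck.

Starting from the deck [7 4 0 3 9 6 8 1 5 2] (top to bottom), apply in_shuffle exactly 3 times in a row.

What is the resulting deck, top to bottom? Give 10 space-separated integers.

Answer: 8 0 2 6 4 5 9 7 1 3

Derivation:
After op 1 (in_shuffle): [6 7 8 4 1 0 5 3 2 9]
After op 2 (in_shuffle): [0 6 5 7 3 8 2 4 9 1]
After op 3 (in_shuffle): [8 0 2 6 4 5 9 7 1 3]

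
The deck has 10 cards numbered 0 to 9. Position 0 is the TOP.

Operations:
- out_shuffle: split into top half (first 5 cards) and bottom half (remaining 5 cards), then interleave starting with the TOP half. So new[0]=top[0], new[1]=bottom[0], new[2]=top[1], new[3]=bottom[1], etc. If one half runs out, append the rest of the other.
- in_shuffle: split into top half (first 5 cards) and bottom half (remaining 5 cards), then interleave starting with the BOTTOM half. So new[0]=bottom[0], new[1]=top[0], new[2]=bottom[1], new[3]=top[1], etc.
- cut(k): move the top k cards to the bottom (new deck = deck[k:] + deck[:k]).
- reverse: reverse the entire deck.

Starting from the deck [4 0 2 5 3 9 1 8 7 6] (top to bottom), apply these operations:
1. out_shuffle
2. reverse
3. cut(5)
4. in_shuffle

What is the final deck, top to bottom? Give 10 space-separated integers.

Answer: 6 2 3 1 7 0 5 9 8 4

Derivation:
After op 1 (out_shuffle): [4 9 0 1 2 8 5 7 3 6]
After op 2 (reverse): [6 3 7 5 8 2 1 0 9 4]
After op 3 (cut(5)): [2 1 0 9 4 6 3 7 5 8]
After op 4 (in_shuffle): [6 2 3 1 7 0 5 9 8 4]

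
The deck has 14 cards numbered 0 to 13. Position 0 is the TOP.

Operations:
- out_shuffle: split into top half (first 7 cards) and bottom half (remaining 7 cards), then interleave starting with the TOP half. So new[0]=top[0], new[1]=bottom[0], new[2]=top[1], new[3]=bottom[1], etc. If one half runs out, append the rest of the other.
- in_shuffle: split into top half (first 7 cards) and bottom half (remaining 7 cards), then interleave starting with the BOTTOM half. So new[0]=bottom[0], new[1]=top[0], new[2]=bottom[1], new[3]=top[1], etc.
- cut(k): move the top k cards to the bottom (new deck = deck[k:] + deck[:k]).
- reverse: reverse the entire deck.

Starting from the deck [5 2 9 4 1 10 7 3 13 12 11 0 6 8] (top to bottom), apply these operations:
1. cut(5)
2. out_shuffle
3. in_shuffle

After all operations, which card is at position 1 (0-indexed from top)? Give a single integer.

Answer: 10

Derivation:
After op 1 (cut(5)): [10 7 3 13 12 11 0 6 8 5 2 9 4 1]
After op 2 (out_shuffle): [10 6 7 8 3 5 13 2 12 9 11 4 0 1]
After op 3 (in_shuffle): [2 10 12 6 9 7 11 8 4 3 0 5 1 13]
Position 1: card 10.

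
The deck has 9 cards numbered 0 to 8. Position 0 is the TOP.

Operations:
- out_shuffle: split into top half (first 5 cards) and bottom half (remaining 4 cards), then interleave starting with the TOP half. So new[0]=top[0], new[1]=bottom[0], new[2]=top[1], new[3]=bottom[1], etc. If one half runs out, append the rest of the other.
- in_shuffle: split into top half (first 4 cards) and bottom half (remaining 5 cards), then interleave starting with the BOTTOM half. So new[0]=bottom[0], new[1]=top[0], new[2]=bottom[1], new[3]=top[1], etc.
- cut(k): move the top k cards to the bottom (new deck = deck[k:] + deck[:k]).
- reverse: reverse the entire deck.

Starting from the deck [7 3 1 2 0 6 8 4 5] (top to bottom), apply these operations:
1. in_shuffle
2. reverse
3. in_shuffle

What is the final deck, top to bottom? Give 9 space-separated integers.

Answer: 8 5 3 2 6 4 7 1 0

Derivation:
After op 1 (in_shuffle): [0 7 6 3 8 1 4 2 5]
After op 2 (reverse): [5 2 4 1 8 3 6 7 0]
After op 3 (in_shuffle): [8 5 3 2 6 4 7 1 0]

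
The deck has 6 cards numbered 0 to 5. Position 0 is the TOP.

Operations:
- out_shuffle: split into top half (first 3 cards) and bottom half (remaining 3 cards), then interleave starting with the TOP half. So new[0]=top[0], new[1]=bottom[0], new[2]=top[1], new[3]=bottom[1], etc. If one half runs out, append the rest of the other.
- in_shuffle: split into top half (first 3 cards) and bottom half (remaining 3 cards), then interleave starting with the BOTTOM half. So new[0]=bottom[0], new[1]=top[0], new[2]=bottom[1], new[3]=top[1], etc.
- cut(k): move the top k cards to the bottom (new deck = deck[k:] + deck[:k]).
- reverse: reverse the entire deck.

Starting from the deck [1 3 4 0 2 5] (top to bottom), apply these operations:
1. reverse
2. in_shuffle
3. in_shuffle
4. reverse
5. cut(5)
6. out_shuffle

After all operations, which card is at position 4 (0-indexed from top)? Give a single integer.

Answer: 0

Derivation:
After op 1 (reverse): [5 2 0 4 3 1]
After op 2 (in_shuffle): [4 5 3 2 1 0]
After op 3 (in_shuffle): [2 4 1 5 0 3]
After op 4 (reverse): [3 0 5 1 4 2]
After op 5 (cut(5)): [2 3 0 5 1 4]
After op 6 (out_shuffle): [2 5 3 1 0 4]
Position 4: card 0.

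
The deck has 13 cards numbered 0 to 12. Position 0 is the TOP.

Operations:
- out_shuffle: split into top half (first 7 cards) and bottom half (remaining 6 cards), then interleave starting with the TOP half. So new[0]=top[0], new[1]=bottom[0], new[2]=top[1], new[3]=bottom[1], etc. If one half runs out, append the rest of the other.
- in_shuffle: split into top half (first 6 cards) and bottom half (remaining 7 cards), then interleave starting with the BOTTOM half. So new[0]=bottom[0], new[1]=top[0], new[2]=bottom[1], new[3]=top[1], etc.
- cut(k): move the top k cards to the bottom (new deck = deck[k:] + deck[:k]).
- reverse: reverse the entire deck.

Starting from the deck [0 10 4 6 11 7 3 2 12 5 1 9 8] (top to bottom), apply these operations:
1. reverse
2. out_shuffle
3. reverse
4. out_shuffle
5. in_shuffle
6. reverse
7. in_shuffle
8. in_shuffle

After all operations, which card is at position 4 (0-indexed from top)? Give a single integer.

Answer: 9

Derivation:
After op 1 (reverse): [8 9 1 5 12 2 3 7 11 6 4 10 0]
After op 2 (out_shuffle): [8 7 9 11 1 6 5 4 12 10 2 0 3]
After op 3 (reverse): [3 0 2 10 12 4 5 6 1 11 9 7 8]
After op 4 (out_shuffle): [3 6 0 1 2 11 10 9 12 7 4 8 5]
After op 5 (in_shuffle): [10 3 9 6 12 0 7 1 4 2 8 11 5]
After op 6 (reverse): [5 11 8 2 4 1 7 0 12 6 9 3 10]
After op 7 (in_shuffle): [7 5 0 11 12 8 6 2 9 4 3 1 10]
After op 8 (in_shuffle): [6 7 2 5 9 0 4 11 3 12 1 8 10]
Position 4: card 9.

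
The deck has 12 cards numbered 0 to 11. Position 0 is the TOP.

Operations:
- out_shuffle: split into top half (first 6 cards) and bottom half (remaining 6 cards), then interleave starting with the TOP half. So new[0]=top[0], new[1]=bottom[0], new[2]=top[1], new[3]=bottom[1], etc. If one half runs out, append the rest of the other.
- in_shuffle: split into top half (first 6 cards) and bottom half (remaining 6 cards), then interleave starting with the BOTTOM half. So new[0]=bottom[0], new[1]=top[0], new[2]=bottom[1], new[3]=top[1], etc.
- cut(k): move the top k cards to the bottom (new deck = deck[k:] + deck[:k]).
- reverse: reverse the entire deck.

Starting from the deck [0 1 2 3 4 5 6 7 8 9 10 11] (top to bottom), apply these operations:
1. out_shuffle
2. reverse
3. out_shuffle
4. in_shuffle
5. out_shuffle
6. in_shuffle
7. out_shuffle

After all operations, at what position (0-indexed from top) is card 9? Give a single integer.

Answer: 8

Derivation:
After op 1 (out_shuffle): [0 6 1 7 2 8 3 9 4 10 5 11]
After op 2 (reverse): [11 5 10 4 9 3 8 2 7 1 6 0]
After op 3 (out_shuffle): [11 8 5 2 10 7 4 1 9 6 3 0]
After op 4 (in_shuffle): [4 11 1 8 9 5 6 2 3 10 0 7]
After op 5 (out_shuffle): [4 6 11 2 1 3 8 10 9 0 5 7]
After op 6 (in_shuffle): [8 4 10 6 9 11 0 2 5 1 7 3]
After op 7 (out_shuffle): [8 0 4 2 10 5 6 1 9 7 11 3]
Card 9 is at position 8.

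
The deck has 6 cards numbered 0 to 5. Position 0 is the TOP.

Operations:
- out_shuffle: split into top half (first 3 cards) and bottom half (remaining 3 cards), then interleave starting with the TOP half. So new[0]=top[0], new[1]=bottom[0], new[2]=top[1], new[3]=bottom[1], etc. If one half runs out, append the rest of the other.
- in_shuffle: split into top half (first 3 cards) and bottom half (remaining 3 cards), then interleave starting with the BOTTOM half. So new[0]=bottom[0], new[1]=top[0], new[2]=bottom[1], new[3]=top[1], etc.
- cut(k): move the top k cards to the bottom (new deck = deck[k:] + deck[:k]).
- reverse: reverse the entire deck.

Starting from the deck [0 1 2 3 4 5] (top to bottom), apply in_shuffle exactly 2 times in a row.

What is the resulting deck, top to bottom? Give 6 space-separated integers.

Answer: 1 3 5 0 2 4

Derivation:
After op 1 (in_shuffle): [3 0 4 1 5 2]
After op 2 (in_shuffle): [1 3 5 0 2 4]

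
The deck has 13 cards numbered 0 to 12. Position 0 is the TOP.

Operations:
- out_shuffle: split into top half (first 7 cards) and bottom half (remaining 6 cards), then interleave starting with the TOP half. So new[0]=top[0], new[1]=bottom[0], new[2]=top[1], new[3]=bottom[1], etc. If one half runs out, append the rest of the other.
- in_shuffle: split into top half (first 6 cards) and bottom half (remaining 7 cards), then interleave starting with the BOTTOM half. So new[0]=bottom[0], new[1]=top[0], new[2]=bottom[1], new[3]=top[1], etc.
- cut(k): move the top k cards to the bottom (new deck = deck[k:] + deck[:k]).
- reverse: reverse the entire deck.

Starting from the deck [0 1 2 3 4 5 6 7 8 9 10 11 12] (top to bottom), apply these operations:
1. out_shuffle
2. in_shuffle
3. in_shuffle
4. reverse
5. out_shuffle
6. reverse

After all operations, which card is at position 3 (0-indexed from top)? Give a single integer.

After op 1 (out_shuffle): [0 7 1 8 2 9 3 10 4 11 5 12 6]
After op 2 (in_shuffle): [3 0 10 7 4 1 11 8 5 2 12 9 6]
After op 3 (in_shuffle): [11 3 8 0 5 10 2 7 12 4 9 1 6]
After op 4 (reverse): [6 1 9 4 12 7 2 10 5 0 8 3 11]
After op 5 (out_shuffle): [6 10 1 5 9 0 4 8 12 3 7 11 2]
After op 6 (reverse): [2 11 7 3 12 8 4 0 9 5 1 10 6]
Position 3: card 3.

Answer: 3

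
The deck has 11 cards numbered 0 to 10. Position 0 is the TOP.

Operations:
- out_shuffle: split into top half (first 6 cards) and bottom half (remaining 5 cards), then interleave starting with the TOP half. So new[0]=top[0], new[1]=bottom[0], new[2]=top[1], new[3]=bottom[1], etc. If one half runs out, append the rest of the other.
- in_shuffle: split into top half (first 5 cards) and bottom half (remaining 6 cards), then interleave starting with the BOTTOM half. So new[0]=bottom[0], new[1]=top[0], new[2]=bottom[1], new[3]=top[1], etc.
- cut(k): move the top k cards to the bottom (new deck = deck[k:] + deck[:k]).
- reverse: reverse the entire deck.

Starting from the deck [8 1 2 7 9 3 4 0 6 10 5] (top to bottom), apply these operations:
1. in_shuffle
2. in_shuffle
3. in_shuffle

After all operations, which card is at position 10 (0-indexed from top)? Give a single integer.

Answer: 5

Derivation:
After op 1 (in_shuffle): [3 8 4 1 0 2 6 7 10 9 5]
After op 2 (in_shuffle): [2 3 6 8 7 4 10 1 9 0 5]
After op 3 (in_shuffle): [4 2 10 3 1 6 9 8 0 7 5]
Position 10: card 5.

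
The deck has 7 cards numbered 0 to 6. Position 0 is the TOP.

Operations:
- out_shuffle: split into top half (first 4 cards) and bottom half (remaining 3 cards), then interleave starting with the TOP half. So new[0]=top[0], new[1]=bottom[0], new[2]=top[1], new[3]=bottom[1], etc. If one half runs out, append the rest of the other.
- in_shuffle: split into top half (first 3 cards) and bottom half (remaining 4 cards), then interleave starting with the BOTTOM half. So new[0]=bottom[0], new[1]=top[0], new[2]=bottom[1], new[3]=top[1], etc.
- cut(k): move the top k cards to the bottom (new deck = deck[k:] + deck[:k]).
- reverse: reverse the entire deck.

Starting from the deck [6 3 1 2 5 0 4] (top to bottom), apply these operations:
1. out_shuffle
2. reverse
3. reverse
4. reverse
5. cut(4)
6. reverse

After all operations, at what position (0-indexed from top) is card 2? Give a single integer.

After op 1 (out_shuffle): [6 5 3 0 1 4 2]
After op 2 (reverse): [2 4 1 0 3 5 6]
After op 3 (reverse): [6 5 3 0 1 4 2]
After op 4 (reverse): [2 4 1 0 3 5 6]
After op 5 (cut(4)): [3 5 6 2 4 1 0]
After op 6 (reverse): [0 1 4 2 6 5 3]
Card 2 is at position 3.

Answer: 3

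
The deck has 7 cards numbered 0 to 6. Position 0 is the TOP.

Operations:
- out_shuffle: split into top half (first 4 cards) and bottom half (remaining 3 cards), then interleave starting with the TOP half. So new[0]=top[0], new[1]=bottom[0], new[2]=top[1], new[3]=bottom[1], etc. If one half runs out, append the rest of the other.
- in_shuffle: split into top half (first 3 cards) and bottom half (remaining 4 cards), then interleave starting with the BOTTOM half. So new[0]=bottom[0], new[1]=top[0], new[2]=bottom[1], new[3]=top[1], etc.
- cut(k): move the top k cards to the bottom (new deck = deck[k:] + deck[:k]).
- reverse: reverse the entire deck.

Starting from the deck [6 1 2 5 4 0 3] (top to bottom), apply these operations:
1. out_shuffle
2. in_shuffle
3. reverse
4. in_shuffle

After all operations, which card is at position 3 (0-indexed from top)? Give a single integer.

Answer: 1

Derivation:
After op 1 (out_shuffle): [6 4 1 0 2 3 5]
After op 2 (in_shuffle): [0 6 2 4 3 1 5]
After op 3 (reverse): [5 1 3 4 2 6 0]
After op 4 (in_shuffle): [4 5 2 1 6 3 0]
Position 3: card 1.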